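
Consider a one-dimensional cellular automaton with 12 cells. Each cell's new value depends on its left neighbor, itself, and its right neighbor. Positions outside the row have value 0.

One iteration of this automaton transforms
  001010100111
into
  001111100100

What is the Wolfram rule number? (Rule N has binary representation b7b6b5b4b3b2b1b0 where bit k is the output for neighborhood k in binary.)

44

position 10: 111 → 0  (bit 7 = 0)
position 11: 110 → 0  (bit 6 = 0)
position 3: 101 → 1  (bit 5 = 1)
position 7: 100 → 0  (bit 4 = 0)
position 9: 011 → 1  (bit 3 = 1)
position 2: 010 → 1  (bit 2 = 1)
position 1: 001 → 0  (bit 1 = 0)
position 0: 000 → 0  (bit 0 = 0)
bits b7..b0 = 00101100 = 44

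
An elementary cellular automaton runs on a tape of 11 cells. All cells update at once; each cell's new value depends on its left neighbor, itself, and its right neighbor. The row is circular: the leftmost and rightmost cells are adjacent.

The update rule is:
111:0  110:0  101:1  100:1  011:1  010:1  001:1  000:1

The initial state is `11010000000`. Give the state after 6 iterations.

00011000000

iteration 1: 10111111111
iteration 2: 01100000000
iteration 3: 11011111111
iteration 4: 00110000000
iteration 5: 11101111111
iteration 6: 00011000000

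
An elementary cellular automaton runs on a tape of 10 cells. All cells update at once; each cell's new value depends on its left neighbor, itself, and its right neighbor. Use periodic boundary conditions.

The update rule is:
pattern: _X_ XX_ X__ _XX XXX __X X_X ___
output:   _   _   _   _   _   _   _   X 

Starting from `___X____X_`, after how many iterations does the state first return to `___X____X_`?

2

XX___XX___
___X____X_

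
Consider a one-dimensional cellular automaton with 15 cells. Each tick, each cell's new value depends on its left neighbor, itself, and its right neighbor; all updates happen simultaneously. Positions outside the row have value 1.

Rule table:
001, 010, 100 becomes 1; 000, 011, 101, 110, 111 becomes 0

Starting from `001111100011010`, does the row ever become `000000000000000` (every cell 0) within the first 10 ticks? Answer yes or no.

110000010100010
001000110110110
111101000000000
000001100000001
100010010000010
010111111000110
010000000101000
011000001101101
000100010000000
101110111000001
tick 10 is 101110111000001, still not uniform 0

no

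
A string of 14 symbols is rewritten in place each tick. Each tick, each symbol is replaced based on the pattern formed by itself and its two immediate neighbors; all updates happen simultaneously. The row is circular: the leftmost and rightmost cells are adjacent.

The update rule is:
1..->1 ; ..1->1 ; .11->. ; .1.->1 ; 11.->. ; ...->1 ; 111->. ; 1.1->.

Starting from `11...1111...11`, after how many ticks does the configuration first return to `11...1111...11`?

tick 1: ..111....111..
tick 2: 11...1111...11

2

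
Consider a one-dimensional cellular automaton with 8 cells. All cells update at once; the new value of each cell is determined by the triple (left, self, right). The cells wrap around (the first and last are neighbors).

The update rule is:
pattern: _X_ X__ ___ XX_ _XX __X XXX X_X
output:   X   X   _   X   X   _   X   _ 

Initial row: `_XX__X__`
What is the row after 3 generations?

_XXX_XX_
_XXX_XXX
_XXX_XXX

_XXX_XXX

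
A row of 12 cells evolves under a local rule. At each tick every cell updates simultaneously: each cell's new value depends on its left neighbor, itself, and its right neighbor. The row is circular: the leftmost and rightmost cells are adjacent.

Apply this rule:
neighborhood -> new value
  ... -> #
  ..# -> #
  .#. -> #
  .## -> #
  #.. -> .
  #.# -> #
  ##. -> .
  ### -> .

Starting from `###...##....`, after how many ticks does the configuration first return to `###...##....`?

12

#...###..###
..###...##..
###...###..#
....###...##
.####...###.
##....###...
#..####...##
..##....###.
###..####...
#...##....##
..###..####.
###...##....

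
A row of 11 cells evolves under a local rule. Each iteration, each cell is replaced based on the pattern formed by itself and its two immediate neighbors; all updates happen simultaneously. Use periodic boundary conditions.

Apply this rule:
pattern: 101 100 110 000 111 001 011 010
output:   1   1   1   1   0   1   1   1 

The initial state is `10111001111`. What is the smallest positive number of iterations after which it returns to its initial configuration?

2

11101111000
10111001111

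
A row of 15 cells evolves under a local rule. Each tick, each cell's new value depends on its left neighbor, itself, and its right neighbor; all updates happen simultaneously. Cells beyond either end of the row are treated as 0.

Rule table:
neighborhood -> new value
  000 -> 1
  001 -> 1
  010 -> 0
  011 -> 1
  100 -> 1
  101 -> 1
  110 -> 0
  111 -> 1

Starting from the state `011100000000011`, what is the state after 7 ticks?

111111110101010

tick 1: 111011111111110
tick 2: 110111111111101
tick 3: 101111111111010
tick 4: 011111111110101
tick 5: 111111111101010
tick 6: 111111111010101
tick 7: 111111110101010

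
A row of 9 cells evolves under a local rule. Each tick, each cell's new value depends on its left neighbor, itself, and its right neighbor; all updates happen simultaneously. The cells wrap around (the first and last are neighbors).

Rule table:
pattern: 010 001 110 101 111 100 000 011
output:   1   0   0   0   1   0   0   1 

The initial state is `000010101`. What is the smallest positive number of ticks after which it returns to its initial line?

000010101

1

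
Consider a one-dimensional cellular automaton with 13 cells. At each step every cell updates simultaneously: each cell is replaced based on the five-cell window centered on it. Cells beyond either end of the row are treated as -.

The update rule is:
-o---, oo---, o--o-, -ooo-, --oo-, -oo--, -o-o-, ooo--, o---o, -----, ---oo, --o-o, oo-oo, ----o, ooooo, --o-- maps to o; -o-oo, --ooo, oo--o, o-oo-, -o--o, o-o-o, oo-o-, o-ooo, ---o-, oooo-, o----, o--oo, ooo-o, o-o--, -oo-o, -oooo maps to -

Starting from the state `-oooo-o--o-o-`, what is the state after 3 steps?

o-o--o----o-o

o-------ooo-o
oo-ooooo-o---
o-o--o----o-o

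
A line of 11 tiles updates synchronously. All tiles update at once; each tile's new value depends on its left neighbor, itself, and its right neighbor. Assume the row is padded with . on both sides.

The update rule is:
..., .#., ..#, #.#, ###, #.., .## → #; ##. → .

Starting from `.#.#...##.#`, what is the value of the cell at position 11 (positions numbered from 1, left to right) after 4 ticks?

########.##
#######.##.
######.##.#
#####.##.##
position 11 holds #

#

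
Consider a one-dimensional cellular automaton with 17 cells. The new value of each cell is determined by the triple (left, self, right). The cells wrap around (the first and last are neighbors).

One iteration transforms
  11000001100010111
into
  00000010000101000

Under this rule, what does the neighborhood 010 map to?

0

At position 12 the neighborhood is 010; the next row has 0 there.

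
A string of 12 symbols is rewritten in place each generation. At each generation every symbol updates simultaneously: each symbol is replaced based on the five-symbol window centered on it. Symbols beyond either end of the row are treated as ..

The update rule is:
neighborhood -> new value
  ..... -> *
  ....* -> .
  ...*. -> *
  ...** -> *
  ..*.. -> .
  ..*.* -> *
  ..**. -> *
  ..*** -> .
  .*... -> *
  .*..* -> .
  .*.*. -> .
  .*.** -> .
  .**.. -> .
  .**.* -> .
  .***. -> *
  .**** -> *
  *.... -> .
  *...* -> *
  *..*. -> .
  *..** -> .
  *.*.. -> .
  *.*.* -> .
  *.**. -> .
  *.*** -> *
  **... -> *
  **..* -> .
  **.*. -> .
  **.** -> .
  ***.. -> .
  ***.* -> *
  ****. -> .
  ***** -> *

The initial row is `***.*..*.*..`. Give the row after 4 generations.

.**....*..*.
**.*..*....*
*......*..*.
.*.**.*....*

.*.**.*....*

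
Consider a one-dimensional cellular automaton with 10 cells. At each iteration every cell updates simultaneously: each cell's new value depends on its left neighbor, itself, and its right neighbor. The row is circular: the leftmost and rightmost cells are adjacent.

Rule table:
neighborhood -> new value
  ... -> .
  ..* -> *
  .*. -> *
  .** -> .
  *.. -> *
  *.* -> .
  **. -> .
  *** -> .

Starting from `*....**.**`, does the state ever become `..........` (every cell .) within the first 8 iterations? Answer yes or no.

iteration 1: .*..*.....
iteration 2: ******....
iteration 3: ......*..*
iteration 4: *....*****
iteration 5: .*..*.....  (repeats iteration 1; period 4)
iteration 8: *....*****
iteration 8 is *....*****, still not uniform .

no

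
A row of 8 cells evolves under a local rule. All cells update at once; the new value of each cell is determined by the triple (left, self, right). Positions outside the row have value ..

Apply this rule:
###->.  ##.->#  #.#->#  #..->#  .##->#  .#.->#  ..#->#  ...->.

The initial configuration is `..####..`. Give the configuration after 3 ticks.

tick 1: .##..##.
tick 2: ########
tick 3: #......#

#......#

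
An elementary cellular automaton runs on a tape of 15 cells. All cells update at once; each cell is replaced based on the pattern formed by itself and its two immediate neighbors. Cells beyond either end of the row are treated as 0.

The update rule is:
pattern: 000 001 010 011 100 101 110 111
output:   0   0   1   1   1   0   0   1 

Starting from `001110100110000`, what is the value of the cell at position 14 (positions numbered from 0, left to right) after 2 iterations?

0

001100110101000
001010100101100
position 14 holds 0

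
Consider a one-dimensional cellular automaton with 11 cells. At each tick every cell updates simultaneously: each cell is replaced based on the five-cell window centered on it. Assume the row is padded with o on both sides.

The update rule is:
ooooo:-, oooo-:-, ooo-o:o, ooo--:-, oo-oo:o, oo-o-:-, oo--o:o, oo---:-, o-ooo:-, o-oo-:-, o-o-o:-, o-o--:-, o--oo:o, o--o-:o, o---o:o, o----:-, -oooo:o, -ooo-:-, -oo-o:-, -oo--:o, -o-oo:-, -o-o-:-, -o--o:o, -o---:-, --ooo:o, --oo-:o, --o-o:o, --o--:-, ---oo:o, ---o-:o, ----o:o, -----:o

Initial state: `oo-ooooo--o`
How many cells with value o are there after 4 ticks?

-oo-o---ooo
o-----oooo-
---ooooo-oo
-oooo--oo-o
count of o: 7

7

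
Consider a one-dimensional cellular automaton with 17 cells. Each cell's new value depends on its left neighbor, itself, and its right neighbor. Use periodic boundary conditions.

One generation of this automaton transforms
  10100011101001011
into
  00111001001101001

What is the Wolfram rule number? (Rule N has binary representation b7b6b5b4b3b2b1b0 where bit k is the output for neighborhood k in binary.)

149

position 7: 111 → 1  (bit 7 = 1)
position 0: 110 → 0  (bit 6 = 0)
position 1: 101 → 0  (bit 5 = 0)
position 3: 100 → 1  (bit 4 = 1)
position 6: 011 → 0  (bit 3 = 0)
position 2: 010 → 1  (bit 2 = 1)
position 5: 001 → 0  (bit 1 = 0)
position 4: 000 → 1  (bit 0 = 1)
bits b7..b0 = 10010101 = 149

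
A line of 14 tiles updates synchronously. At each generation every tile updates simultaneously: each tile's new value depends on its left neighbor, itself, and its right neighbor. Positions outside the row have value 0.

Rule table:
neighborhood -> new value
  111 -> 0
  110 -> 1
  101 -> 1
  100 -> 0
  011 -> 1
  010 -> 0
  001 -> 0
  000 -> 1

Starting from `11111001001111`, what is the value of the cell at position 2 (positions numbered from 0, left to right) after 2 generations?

10001000001001
00100011100000
position 2 holds 1

1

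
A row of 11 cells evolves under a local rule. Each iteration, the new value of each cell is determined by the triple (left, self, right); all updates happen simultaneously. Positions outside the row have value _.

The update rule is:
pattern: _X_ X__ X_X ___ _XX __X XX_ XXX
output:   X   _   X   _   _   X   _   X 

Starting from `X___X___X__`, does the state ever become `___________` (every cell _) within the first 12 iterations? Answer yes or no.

iteration 1: X__XX__XX__
iteration 2: X_X___X____
iteration 3: XXX__XX____
iteration 4: _X__X______
iteration 5: XX_XX______
iteration 6: __X________
iteration 7: _XX________
iteration 8: X__________
iteration 9: X__________  (fixed point — unchanged through iteration 12)
iteration 12 is X__________, still not uniform _

no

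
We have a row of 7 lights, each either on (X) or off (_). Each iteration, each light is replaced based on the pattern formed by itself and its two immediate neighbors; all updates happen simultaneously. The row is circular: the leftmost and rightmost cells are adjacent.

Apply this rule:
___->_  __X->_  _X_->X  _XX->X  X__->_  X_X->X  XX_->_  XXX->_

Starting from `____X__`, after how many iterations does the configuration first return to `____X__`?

iteration 1: ____X__

1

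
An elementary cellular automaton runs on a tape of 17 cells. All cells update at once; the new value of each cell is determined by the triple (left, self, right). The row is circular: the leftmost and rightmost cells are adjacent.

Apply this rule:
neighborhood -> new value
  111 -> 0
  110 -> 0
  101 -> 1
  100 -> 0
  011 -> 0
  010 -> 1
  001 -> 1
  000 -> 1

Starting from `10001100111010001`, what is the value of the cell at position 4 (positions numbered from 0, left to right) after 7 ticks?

0

00110001000110110
11000111011001000
00011000100011011
01100011101100100
10001100010001101
00110001110110010
11000110001000110
position 4 holds 0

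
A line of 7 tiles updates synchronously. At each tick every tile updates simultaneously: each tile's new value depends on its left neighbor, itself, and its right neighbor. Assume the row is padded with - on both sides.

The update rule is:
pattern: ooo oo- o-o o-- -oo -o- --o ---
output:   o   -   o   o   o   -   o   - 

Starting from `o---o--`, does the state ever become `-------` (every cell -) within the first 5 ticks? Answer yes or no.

-o-o-o-
o-o-o-o
-o-o-o-  (repeats tick 1; period 2)
tick 5: -o-o-o-
tick 5 is -o-o-o-, still not uniform -

no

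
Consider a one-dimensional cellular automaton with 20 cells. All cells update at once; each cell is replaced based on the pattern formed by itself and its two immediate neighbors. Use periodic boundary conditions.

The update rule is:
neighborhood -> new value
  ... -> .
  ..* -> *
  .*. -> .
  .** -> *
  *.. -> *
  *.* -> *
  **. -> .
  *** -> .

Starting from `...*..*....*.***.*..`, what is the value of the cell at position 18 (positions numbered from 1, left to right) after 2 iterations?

*

..*.**.*..*.**..*.*.
.*.**.*.**.**.**.*.*
position 18 holds *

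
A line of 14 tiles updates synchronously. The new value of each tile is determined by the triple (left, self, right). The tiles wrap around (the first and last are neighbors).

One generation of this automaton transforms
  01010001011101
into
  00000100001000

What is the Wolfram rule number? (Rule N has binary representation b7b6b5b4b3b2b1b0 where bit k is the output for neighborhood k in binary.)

position 10: 111 → 1  (bit 7 = 1)
position 11: 110 → 0  (bit 6 = 0)
position 0: 101 → 0  (bit 5 = 0)
position 4: 100 → 0  (bit 4 = 0)
position 9: 011 → 0  (bit 3 = 0)
position 1: 010 → 0  (bit 2 = 0)
position 6: 001 → 0  (bit 1 = 0)
position 5: 000 → 1  (bit 0 = 1)
bits b7..b0 = 10000001 = 129

129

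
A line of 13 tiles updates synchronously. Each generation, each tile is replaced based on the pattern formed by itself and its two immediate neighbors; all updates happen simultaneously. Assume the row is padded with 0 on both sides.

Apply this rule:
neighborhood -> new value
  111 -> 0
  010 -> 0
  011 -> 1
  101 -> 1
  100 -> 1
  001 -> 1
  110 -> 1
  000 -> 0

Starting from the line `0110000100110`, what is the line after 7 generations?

1111001011111
1001110110001
0111011111010
1101110001101
1111011011110
1001111110011
0111000011111

0111000011111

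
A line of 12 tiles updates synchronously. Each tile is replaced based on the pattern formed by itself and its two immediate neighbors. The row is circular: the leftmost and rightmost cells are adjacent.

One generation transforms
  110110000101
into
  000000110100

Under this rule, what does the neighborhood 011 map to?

At position 3 the neighborhood is 011; the next row has 0 there.

0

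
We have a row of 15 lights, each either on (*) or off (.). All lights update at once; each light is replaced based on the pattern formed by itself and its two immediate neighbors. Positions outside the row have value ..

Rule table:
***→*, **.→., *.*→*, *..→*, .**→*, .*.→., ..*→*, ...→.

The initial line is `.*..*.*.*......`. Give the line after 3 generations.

**.*.*.*.*.*...

*.**.*.*.*.....
.**.*.*.*.*....
**.*.*.*.*.*...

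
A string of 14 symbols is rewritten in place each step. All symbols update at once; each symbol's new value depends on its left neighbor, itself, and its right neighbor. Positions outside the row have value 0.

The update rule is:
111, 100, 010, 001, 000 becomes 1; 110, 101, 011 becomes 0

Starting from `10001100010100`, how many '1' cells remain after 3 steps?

step 1: 11110011110111
step 2: 01101101100010
step 3: 10000000011111
count of 1: 6

6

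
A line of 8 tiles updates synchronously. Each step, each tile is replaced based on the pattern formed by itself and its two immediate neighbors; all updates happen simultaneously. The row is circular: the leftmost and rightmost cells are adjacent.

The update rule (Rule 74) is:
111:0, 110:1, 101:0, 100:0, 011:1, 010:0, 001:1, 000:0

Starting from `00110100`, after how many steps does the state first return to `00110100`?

8

step 1: 01110000
step 2: 11010000
step 3: 11000001
step 4: 01000011
step 5: 00000111
step 6: 00001101
step 7: 00011100
step 8: 00110100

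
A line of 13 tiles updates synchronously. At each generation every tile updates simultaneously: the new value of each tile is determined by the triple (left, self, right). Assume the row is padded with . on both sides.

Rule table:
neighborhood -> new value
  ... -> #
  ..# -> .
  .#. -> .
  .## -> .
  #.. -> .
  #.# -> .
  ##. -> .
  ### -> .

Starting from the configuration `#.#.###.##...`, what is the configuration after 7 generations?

...........##

...........##
##########...
...........##  (repeats generation 1; period 2)
generation 7: ...........##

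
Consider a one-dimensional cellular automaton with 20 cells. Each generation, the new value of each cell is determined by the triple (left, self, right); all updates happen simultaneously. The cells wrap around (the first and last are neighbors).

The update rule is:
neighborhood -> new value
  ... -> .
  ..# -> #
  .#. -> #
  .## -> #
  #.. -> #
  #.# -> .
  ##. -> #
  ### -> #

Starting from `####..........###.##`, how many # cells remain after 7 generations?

#####........####.##
######......#####.##
#######....######.##
########..#######.##
#################.##
#################.##  (fixed point — unchanged through generation 7)
count of #: 19

19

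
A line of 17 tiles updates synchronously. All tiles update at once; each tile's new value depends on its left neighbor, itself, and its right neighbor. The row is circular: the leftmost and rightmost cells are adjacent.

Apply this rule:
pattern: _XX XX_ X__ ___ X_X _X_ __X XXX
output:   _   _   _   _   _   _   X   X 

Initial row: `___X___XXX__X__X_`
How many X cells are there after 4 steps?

4

step 1: __X___X_X__X__X__
step 2: _X___X____X__X___
step 3: X___X____X__X____
step 4: ___X____X__X____X
count of X: 4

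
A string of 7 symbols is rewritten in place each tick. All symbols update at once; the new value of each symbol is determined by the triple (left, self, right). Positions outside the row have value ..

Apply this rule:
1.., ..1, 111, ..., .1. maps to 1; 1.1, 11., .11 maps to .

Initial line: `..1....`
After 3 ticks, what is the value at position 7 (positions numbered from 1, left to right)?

1

1111111
.11111.
1.111.1
position 7 holds 1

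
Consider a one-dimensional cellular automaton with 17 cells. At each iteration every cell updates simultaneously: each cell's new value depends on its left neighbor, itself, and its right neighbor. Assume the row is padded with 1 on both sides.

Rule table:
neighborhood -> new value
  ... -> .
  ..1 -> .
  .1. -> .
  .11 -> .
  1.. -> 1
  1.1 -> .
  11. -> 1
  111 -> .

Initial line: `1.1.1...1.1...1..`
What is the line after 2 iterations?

iteration 1: 1....1.....1...1.
iteration 2: 11....1.....1....

11....1.....1....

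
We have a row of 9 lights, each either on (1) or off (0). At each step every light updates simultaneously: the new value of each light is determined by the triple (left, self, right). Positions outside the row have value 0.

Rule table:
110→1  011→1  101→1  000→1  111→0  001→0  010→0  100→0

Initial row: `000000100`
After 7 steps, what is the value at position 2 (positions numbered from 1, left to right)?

1

step 1: 111110001
step 2: 100010100
step 3: 001001001
step 4: 100000000
step 5: 001111111
step 6: 101000001
step 7: 010011100
position 2 holds 1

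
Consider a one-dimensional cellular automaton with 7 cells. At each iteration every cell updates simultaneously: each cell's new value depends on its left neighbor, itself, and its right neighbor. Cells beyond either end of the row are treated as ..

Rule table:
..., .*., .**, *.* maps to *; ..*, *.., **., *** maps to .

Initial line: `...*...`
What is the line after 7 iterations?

**.*.**
*.****.
***....
*...***
*.*.*..
*****.*
*....**

*....**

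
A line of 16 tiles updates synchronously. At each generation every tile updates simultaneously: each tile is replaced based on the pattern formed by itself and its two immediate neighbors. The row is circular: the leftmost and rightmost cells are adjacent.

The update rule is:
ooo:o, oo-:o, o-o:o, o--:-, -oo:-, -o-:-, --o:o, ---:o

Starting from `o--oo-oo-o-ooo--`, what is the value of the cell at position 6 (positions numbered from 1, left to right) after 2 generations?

o

--o-oo-oo-o-oo-o
-o-o-oo-oo-o-oo-
position 6 holds o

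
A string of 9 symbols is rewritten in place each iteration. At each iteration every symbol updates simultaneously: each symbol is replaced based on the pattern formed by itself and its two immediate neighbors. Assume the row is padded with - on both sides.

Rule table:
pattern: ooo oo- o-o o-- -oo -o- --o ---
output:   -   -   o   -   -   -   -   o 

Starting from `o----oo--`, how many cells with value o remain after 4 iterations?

3

--oo----o
o----oo--  (repeats iteration 0; period 2)
iteration 4: o----oo--
count of o: 3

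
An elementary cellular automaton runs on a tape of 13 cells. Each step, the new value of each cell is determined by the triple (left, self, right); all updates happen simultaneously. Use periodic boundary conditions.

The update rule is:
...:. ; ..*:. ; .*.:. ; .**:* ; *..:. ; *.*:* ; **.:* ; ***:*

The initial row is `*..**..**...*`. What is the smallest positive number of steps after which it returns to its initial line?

1

*..**..**...*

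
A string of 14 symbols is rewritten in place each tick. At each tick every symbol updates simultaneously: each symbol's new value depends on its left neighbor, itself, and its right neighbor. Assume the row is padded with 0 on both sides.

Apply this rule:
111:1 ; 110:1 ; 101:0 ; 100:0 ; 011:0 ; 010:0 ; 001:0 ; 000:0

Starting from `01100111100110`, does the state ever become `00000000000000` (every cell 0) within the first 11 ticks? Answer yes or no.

00100011100010
00000001100000
00000000100000
00000000000000
all cells are 0 at tick 4

yes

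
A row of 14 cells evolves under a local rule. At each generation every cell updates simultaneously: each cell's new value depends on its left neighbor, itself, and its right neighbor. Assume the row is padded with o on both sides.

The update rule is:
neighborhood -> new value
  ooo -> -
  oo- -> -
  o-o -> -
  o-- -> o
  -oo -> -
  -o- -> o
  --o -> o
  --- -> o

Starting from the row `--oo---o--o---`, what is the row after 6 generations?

--oo----------

oo--oooooooooo
--oo----------
oo--oooooooooo  (repeats generation 1; period 2)
generation 6: --oo----------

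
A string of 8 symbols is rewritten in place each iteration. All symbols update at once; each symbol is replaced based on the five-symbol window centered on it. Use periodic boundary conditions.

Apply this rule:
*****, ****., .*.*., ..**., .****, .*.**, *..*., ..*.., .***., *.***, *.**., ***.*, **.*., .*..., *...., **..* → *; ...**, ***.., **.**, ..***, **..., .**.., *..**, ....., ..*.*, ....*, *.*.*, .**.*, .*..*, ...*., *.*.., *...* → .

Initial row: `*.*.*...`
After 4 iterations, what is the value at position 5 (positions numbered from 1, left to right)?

*

.*.*.*..
..*.*.*.
...*.*.*
*...*.*.
position 5 holds *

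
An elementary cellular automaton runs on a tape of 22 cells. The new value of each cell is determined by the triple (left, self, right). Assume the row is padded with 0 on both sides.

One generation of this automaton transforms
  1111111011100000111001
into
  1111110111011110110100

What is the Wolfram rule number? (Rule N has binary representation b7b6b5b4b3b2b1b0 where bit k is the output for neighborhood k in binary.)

185

position 1: 111 → 1  (bit 7 = 1)
position 6: 110 → 0  (bit 6 = 0)
position 7: 101 → 1  (bit 5 = 1)
position 11: 100 → 1  (bit 4 = 1)
position 0: 011 → 1  (bit 3 = 1)
position 21: 010 → 0  (bit 2 = 0)
position 15: 001 → 0  (bit 1 = 0)
position 12: 000 → 1  (bit 0 = 1)
bits b7..b0 = 10111001 = 185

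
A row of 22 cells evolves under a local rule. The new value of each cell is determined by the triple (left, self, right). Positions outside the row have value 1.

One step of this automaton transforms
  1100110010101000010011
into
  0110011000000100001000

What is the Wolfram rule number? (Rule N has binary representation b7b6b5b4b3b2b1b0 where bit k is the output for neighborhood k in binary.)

80

position 0: 111 → 0  (bit 7 = 0)
position 1: 110 → 1  (bit 6 = 1)
position 9: 101 → 0  (bit 5 = 0)
position 2: 100 → 1  (bit 4 = 1)
position 4: 011 → 0  (bit 3 = 0)
position 8: 010 → 0  (bit 2 = 0)
position 3: 001 → 0  (bit 1 = 0)
position 14: 000 → 0  (bit 0 = 0)
bits b7..b0 = 01010000 = 80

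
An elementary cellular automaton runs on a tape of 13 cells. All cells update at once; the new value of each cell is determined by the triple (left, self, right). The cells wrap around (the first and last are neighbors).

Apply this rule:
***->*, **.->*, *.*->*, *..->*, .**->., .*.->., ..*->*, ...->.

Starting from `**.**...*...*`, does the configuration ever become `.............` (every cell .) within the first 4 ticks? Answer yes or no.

no

tick 1: ***.**.*.*.*.
tick 2: .***.**.*.*.*
tick 3: *.***.**.*.*.
tick 4: .*.***.**.*.*
tick 4 is .*.***.**.*.*, still not uniform .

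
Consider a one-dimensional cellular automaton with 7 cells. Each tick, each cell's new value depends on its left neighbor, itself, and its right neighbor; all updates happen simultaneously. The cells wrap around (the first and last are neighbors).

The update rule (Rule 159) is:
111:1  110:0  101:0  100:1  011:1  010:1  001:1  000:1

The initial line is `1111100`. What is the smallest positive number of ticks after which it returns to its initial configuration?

14

1111011
1110011
1101111
1001111
0111111
0111110
1111101
1111001
1110111
1100111
1011111
0011111
1111110
1111100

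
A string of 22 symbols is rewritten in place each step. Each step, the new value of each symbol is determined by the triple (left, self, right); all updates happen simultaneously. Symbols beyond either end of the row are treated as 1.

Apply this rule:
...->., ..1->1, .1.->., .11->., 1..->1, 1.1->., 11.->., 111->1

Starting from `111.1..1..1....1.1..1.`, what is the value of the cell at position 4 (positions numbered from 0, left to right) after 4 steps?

1

step 1: 11...11.11.1..1...11..
step 2: 1.1.1.......11.1.1..11
step 3: .....1.....1......11.1
step 4: 1...1.1...1.1....1....
position 4 holds 1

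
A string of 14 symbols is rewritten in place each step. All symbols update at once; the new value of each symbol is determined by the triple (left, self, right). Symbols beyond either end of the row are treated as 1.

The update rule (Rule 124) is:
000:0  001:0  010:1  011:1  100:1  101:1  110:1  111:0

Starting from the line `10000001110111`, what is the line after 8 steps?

11000001011100
01100001110110
11110001011111
00011001110000
10011101011000
11010111111100
01111100000110
11000110000111

11000110000111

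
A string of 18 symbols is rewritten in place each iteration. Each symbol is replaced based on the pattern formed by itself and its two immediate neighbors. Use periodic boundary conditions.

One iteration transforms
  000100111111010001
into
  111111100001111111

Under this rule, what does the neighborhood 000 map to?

At position 1 the neighborhood is 000; the next row has 1 there.

1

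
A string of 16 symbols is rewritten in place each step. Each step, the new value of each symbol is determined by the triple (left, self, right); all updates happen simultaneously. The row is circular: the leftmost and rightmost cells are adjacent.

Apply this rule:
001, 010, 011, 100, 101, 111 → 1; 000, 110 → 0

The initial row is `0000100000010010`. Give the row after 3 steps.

0001110000111111
1011101001111110
1111011111111101

1111011111111101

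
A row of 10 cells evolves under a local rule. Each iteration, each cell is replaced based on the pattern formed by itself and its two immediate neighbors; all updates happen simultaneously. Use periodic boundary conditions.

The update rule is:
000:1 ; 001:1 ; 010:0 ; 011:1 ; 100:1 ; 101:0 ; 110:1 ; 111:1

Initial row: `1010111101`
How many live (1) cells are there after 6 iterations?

1000111101
1111111101
1111111101  (fixed point — unchanged through iteration 6)
count of 1: 9

9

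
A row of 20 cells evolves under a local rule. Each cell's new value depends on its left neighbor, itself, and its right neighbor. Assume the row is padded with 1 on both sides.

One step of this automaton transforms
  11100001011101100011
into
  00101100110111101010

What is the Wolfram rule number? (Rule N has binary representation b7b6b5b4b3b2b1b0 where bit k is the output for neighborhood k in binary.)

105

position 0: 111 → 0  (bit 7 = 0)
position 2: 110 → 1  (bit 6 = 1)
position 8: 101 → 1  (bit 5 = 1)
position 3: 100 → 0  (bit 4 = 0)
position 9: 011 → 1  (bit 3 = 1)
position 7: 010 → 0  (bit 2 = 0)
position 6: 001 → 0  (bit 1 = 0)
position 4: 000 → 1  (bit 0 = 1)
bits b7..b0 = 01101001 = 105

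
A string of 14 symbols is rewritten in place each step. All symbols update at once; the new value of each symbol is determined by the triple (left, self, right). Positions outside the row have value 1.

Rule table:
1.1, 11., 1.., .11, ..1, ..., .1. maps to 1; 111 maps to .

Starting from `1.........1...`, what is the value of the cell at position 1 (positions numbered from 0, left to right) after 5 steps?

1

step 1: 11111111111111
step 2: ..............
step 3: 11111111111111  (repeats step 1; period 2)
step 5: 11111111111111
position 1 holds 1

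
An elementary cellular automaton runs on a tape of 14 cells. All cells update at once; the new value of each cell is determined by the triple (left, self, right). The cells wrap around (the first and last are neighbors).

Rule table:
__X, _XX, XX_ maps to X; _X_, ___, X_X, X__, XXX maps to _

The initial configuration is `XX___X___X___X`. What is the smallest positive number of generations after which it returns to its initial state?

14

_X__X___X___XX
___X___X___XXX
__X___X___XX_X
_X___X___XXX__
X___X___XX_X__
___X___XXX___X
__X___XX_X__X_
_X___XXX___X__
X___XX_X__X___
___XXX___X___X
__XX_X__X___X_
_XXX___X___X__
XX_X__X___X___
XX___X___X___X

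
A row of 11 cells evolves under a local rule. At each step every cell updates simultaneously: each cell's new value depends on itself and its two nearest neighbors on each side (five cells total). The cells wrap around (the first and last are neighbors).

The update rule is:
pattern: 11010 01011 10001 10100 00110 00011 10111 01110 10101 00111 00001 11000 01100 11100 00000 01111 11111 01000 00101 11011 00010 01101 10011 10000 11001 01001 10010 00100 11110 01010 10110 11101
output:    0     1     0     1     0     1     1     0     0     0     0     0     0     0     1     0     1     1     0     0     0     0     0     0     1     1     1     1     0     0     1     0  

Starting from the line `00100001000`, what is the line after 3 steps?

00110001101
10000010001
00010011010

00010011010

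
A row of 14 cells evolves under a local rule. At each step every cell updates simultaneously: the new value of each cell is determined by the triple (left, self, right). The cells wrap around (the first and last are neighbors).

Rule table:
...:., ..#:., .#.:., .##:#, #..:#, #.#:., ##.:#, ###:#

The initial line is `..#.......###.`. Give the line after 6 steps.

#####...#.####

...#......####
#...#.....####
##...#....####
###...#...####
####...#..####
#####...#.####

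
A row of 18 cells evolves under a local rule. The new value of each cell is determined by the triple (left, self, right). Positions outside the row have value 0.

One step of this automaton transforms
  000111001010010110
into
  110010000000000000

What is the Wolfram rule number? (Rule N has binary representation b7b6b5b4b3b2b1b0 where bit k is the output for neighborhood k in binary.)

position 4: 111 → 1  (bit 7 = 1)
position 5: 110 → 0  (bit 6 = 0)
position 9: 101 → 0  (bit 5 = 0)
position 6: 100 → 0  (bit 4 = 0)
position 3: 011 → 0  (bit 3 = 0)
position 8: 010 → 0  (bit 2 = 0)
position 2: 001 → 0  (bit 1 = 0)
position 0: 000 → 1  (bit 0 = 1)
bits b7..b0 = 10000001 = 129

129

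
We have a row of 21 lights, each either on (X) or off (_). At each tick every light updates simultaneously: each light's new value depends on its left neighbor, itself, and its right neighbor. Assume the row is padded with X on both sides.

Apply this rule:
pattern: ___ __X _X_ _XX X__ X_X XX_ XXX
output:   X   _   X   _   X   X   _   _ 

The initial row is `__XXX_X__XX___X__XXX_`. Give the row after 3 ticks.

X___XXX___XX_XX____X_

X____XXX___XX_XX____X
_XXX____XX___X__XXX__
X___XXX___XX_XX____X_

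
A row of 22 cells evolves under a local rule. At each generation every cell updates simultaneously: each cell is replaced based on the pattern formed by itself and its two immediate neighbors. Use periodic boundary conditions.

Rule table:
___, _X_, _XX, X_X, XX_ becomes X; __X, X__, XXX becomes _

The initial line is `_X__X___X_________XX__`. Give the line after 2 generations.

XX__XXXXXXX_____XXXXXX

_X__X_X_X_XXXXXXX_XX_X
XX__XXXXXXX_____XXXXXX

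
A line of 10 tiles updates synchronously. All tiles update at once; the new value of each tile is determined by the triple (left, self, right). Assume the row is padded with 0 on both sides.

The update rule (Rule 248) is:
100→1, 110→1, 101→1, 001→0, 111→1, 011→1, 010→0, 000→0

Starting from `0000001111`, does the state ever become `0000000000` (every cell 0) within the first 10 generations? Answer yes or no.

generation 1: 0000001111  (fixed point — unchanged through generation 10)
generation 10 is 0000001111, still not uniform 0

no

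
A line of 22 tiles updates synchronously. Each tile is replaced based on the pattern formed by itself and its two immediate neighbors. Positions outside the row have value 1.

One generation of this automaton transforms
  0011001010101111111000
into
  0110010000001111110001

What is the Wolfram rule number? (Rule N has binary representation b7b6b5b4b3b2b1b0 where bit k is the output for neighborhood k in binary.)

position 13: 111 → 1  (bit 7 = 1)
position 3: 110 → 0  (bit 6 = 0)
position 7: 101 → 0  (bit 5 = 0)
position 0: 100 → 0  (bit 4 = 0)
position 2: 011 → 1  (bit 3 = 1)
position 6: 010 → 0  (bit 2 = 0)
position 1: 001 → 1  (bit 1 = 1)
position 20: 000 → 0  (bit 0 = 0)
bits b7..b0 = 10001010 = 138

138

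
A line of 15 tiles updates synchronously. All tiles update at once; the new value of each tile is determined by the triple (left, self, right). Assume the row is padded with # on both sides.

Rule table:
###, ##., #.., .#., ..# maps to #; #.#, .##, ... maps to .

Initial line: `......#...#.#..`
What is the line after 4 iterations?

#######.#####..

iteration 1: #....###.##.###
iteration 2: ##..#.##..#..##
iteration 3: #####..######.#
iteration 4: #######.#####..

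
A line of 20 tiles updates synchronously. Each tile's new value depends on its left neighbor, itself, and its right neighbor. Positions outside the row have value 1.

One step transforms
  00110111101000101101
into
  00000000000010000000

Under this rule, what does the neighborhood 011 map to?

At position 2 the neighborhood is 011; the next row has 0 there.

0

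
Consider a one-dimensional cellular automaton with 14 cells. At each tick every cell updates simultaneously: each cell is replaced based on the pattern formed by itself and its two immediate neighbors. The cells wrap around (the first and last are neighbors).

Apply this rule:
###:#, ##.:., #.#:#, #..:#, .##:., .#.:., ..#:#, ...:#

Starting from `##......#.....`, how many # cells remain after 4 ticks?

7

..######.#####
##.####.#.###.
..#.##.#.#.#.#
##.#..#.#.#.#.
count of #: 7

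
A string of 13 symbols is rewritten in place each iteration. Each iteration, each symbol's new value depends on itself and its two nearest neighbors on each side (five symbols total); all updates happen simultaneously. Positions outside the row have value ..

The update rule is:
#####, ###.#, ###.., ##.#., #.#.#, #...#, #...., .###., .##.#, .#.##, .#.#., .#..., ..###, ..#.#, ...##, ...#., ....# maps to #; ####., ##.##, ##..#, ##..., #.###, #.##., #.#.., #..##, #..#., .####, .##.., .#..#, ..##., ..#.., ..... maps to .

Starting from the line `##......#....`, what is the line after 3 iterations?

...#..##.##..
.##....#....#
#...###.####.

#...###.####.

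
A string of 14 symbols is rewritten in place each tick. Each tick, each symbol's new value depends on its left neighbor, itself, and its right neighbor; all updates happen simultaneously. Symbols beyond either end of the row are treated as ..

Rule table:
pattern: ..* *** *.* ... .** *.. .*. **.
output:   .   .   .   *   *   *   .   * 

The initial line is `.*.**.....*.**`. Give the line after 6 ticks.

...******...**
**.*....***.**
**..***.*.*.**
***.*.*.....**
*.*....****.**
...***.*..*.**

...***.*..*.**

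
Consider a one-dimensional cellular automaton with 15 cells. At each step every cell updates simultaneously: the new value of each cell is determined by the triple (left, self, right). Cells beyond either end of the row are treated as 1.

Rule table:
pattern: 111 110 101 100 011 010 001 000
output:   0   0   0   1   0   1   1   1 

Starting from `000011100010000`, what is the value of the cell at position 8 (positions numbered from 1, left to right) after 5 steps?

111100011111111
000011100000000
111100011111111  (repeats step 1; period 2)
step 5: 111100011111111
position 8 holds 1

1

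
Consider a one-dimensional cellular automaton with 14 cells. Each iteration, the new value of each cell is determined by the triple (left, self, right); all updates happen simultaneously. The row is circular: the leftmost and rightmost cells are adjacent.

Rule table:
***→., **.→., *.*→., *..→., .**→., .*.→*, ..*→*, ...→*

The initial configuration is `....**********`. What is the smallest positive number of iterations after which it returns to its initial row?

.***..........
*....*********
..***.........
**....********
...***........
***....*******
....***.......
****....******
.....***......
*****....*****
......***.....
******....****
.......***....
*******....***
........***...
********....**
.........***..
*********....*
..........***.
**********....
...........***
.**********...
*...........**
..**********..
**...........*
...**********.
***...........
....**********

28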